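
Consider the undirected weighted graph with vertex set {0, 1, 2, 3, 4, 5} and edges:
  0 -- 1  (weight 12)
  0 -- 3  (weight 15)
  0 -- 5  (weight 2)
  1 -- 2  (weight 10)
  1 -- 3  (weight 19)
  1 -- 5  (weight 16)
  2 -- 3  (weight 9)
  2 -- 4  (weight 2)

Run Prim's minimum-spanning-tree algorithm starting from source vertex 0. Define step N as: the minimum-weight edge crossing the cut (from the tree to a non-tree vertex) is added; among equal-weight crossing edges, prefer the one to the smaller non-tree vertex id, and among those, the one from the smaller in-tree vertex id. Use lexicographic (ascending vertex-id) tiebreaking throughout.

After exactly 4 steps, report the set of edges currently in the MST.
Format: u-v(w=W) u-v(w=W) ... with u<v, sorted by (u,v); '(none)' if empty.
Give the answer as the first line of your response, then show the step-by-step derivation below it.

0-1(w=12) 0-5(w=2) 1-2(w=10) 2-4(w=2)

step 1: add edge 0-5 (w=2); MST = {0-5(w=2)}
step 2: add edge 0-1 (w=12); MST = {0-1(w=12) 0-5(w=2)}
step 3: add edge 1-2 (w=10); MST = {0-1(w=12) 0-5(w=2) 1-2(w=10)}
step 4: add edge 2-4 (w=2); MST = {0-1(w=12) 0-5(w=2) 1-2(w=10) 2-4(w=2)}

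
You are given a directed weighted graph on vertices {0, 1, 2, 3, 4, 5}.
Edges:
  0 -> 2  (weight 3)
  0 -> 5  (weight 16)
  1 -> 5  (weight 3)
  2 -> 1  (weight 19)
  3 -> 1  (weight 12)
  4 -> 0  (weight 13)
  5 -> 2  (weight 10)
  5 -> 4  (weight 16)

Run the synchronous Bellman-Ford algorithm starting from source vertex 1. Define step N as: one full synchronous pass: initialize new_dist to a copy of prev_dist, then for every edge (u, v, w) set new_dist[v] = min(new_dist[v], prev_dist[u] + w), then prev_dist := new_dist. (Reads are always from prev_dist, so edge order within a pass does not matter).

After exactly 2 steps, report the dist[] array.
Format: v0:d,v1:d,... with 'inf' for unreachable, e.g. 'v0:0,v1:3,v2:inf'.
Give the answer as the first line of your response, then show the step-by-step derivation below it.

v0:inf,v1:0,v2:13,v3:inf,v4:19,v5:3

step 1: dist = v0:inf,v1:0,v2:inf,v3:inf,v4:inf,v5:3
step 2: dist = v0:inf,v1:0,v2:13,v3:inf,v4:19,v5:3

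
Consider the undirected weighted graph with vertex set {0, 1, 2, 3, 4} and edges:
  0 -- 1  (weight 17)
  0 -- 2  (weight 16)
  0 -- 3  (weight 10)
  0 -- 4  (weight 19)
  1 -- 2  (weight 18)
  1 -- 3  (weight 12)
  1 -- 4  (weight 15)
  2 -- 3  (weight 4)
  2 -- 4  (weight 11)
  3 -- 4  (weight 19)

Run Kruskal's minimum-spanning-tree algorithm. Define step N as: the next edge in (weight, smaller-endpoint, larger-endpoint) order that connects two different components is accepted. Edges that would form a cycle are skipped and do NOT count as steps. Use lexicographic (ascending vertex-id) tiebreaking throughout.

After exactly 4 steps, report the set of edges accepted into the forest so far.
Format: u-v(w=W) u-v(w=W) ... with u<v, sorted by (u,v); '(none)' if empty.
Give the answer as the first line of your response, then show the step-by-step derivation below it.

0-3(w=10) 1-3(w=12) 2-3(w=4) 2-4(w=11)

step 1: add edge 2-3 (w=4); MST = {2-3(w=4)}
step 2: add edge 0-3 (w=10); MST = {0-3(w=10) 2-3(w=4)}
step 3: add edge 2-4 (w=11); MST = {0-3(w=10) 2-3(w=4) 2-4(w=11)}
step 4: add edge 1-3 (w=12); MST = {0-3(w=10) 1-3(w=12) 2-3(w=4) 2-4(w=11)}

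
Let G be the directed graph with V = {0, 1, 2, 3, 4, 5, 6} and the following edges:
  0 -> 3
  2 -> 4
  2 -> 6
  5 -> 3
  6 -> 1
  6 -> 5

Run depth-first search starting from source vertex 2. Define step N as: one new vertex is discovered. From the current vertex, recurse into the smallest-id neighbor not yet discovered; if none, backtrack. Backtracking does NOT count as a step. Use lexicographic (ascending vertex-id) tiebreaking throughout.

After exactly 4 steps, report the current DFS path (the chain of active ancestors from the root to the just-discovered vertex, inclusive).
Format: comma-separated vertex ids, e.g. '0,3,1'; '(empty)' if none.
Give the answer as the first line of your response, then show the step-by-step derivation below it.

2,6,1

step 1: discover 2; path=2; order=2
step 2: discover 4; path=2>4; order=2,4
step 3: discover 6; path=2>6; order=2,4,6
step 4: discover 1; path=2>6>1; order=2,4,6,1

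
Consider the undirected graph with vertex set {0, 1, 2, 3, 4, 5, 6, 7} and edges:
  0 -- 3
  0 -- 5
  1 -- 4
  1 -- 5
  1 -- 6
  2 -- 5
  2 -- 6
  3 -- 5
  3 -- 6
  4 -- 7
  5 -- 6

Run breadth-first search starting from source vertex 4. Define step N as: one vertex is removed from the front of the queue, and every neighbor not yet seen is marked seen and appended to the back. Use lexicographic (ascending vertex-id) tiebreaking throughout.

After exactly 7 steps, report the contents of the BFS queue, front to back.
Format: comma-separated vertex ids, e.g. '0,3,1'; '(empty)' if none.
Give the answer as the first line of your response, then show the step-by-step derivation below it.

3

step 1: dequeue 4; queue=[1,7]; order=4
step 2: dequeue 1; queue=[7,5,6]; order=4,1
step 3: dequeue 7; queue=[5,6]; order=4,1,7
step 4: dequeue 5; queue=[6,0,2,3]; order=4,1,7,5
step 5: dequeue 6; queue=[0,2,3]; order=4,1,7,5,6
step 6: dequeue 0; queue=[2,3]; order=4,1,7,5,6,0
step 7: dequeue 2; queue=[3]; order=4,1,7,5,6,0,2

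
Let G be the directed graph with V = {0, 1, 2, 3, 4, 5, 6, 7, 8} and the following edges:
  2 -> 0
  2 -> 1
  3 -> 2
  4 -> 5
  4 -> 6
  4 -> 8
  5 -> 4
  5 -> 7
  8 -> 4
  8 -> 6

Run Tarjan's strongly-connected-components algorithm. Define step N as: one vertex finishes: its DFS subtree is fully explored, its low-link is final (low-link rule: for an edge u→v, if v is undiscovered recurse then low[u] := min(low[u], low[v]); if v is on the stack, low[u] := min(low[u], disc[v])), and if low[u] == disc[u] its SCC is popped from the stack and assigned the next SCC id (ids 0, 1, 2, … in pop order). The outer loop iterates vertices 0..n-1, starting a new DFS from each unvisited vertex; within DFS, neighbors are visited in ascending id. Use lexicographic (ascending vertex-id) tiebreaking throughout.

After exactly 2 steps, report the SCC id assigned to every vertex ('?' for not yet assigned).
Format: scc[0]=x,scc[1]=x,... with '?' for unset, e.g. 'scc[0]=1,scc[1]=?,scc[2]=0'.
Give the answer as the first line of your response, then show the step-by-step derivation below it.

scc[0]=0,scc[1]=1,scc[2]=?,scc[3]=?,scc[4]=?,scc[5]=?,scc[6]=?,scc[7]=?,scc[8]=?

step 1: low=(low[0]=0,low[1]=?,low[2]=?,low[3]=?,low[4]=?,low[5]=?,low[6]=?,low[7]=?,low[8]=?); scc=(scc[0]=0,scc[1]=?,scc[2]=?,scc[3]=?,scc[4]=?,scc[5]=?,scc[6]=?,scc[7]=?,scc[8]=?)
step 2: low=(low[0]=0,low[1]=1,low[2]=?,low[3]=?,low[4]=?,low[5]=?,low[6]=?,low[7]=?,low[8]=?); scc=(scc[0]=0,scc[1]=1,scc[2]=?,scc[3]=?,scc[4]=?,scc[5]=?,scc[6]=?,scc[7]=?,scc[8]=?)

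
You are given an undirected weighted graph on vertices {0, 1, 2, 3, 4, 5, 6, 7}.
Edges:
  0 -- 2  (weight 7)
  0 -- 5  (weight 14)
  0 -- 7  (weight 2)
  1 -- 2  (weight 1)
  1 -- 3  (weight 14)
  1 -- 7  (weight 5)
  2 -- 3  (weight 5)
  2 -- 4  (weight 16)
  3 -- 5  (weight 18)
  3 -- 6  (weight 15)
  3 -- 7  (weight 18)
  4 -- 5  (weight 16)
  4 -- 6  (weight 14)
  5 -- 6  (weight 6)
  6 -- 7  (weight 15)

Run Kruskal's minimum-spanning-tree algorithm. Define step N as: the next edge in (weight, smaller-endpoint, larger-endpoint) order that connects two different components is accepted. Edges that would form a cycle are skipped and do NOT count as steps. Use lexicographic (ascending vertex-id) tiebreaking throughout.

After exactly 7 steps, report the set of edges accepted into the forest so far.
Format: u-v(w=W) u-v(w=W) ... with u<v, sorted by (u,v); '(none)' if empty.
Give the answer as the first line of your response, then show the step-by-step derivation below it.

0-5(w=14) 0-7(w=2) 1-2(w=1) 1-7(w=5) 2-3(w=5) 4-6(w=14) 5-6(w=6)

step 1: add edge 1-2 (w=1); MST = {1-2(w=1)}
step 2: add edge 0-7 (w=2); MST = {0-7(w=2) 1-2(w=1)}
step 3: add edge 1-7 (w=5); MST = {0-7(w=2) 1-2(w=1) 1-7(w=5)}
step 4: add edge 2-3 (w=5); MST = {0-7(w=2) 1-2(w=1) 1-7(w=5) 2-3(w=5)}
step 5: add edge 5-6 (w=6); MST = {0-7(w=2) 1-2(w=1) 1-7(w=5) 2-3(w=5) 5-6(w=6)}
step 6: add edge 0-5 (w=14); MST = {0-5(w=14) 0-7(w=2) 1-2(w=1) 1-7(w=5) 2-3(w=5) 5-6(w=6)}
step 7: add edge 4-6 (w=14); MST = {0-5(w=14) 0-7(w=2) 1-2(w=1) 1-7(w=5) 2-3(w=5) 4-6(w=14) 5-6(w=6)}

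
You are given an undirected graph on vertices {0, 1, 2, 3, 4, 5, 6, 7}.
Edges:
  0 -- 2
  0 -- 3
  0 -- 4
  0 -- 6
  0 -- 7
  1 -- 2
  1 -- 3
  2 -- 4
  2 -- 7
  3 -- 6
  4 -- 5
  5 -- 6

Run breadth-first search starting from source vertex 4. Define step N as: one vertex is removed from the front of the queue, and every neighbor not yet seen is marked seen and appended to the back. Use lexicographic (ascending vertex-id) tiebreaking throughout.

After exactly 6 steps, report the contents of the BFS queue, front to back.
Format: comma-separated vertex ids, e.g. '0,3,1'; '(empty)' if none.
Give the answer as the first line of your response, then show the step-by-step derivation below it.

7,1

step 1: dequeue 4; queue=[0,2,5]; order=4
step 2: dequeue 0; queue=[2,5,3,6,7]; order=4,0
step 3: dequeue 2; queue=[5,3,6,7,1]; order=4,0,2
step 4: dequeue 5; queue=[3,6,7,1]; order=4,0,2,5
step 5: dequeue 3; queue=[6,7,1]; order=4,0,2,5,3
step 6: dequeue 6; queue=[7,1]; order=4,0,2,5,3,6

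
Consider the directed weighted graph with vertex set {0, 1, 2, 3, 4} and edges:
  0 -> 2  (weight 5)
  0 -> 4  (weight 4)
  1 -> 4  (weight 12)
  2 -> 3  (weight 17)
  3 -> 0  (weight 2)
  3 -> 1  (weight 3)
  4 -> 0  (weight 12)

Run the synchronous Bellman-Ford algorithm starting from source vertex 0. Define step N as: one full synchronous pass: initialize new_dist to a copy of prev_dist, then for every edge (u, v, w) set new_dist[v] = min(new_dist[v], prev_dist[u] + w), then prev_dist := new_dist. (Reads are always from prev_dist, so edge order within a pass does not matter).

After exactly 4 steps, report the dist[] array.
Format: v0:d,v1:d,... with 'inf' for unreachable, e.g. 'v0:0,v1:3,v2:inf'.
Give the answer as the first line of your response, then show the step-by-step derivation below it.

v0:0,v1:25,v2:5,v3:22,v4:4

step 1: dist = v0:0,v1:inf,v2:5,v3:inf,v4:4
step 2: dist = v0:0,v1:inf,v2:5,v3:22,v4:4
step 3: dist = v0:0,v1:25,v2:5,v3:22,v4:4
step 4: dist = v0:0,v1:25,v2:5,v3:22,v4:4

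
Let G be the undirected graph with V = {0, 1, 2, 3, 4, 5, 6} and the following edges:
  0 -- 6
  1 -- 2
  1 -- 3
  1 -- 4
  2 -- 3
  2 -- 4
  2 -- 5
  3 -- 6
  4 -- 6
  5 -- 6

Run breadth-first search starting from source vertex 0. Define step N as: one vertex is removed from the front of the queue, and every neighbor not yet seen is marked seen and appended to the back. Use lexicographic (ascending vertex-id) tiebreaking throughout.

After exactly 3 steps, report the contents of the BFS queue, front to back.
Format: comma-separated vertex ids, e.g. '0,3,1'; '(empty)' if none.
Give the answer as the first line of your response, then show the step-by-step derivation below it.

4,5,1,2

step 1: dequeue 0; queue=[6]; order=0
step 2: dequeue 6; queue=[3,4,5]; order=0,6
step 3: dequeue 3; queue=[4,5,1,2]; order=0,6,3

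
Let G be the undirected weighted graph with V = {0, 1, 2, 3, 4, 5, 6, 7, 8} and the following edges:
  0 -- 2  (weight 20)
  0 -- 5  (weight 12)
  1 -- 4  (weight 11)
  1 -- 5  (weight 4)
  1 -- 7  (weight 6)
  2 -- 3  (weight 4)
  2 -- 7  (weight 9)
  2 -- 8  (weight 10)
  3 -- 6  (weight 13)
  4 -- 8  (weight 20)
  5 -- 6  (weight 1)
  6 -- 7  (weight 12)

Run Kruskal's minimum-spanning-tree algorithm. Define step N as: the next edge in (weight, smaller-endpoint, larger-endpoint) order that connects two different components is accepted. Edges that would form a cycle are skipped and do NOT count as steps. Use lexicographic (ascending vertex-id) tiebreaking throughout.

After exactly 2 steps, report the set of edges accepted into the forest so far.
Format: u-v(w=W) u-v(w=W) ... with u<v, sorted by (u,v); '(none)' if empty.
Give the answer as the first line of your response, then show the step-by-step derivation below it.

1-5(w=4) 5-6(w=1)

step 1: add edge 5-6 (w=1); MST = {5-6(w=1)}
step 2: add edge 1-5 (w=4); MST = {1-5(w=4) 5-6(w=1)}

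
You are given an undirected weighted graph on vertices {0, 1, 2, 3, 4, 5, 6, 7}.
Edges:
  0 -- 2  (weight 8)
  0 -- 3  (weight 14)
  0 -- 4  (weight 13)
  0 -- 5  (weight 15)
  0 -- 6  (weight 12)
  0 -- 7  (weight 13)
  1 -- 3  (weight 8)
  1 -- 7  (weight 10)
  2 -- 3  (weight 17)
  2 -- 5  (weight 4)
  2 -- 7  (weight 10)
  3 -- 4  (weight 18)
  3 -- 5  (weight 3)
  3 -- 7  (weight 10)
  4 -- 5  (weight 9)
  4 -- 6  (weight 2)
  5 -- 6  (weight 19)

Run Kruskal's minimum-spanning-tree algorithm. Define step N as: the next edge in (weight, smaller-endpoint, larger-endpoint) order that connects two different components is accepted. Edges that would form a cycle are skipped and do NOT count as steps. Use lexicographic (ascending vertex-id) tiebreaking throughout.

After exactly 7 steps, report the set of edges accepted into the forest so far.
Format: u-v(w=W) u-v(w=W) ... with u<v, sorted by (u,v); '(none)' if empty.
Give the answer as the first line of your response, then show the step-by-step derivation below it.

0-2(w=8) 1-3(w=8) 1-7(w=10) 2-5(w=4) 3-5(w=3) 4-5(w=9) 4-6(w=2)

step 1: add edge 4-6 (w=2); MST = {4-6(w=2)}
step 2: add edge 3-5 (w=3); MST = {3-5(w=3) 4-6(w=2)}
step 3: add edge 2-5 (w=4); MST = {2-5(w=4) 3-5(w=3) 4-6(w=2)}
step 4: add edge 0-2 (w=8); MST = {0-2(w=8) 2-5(w=4) 3-5(w=3) 4-6(w=2)}
step 5: add edge 1-3 (w=8); MST = {0-2(w=8) 1-3(w=8) 2-5(w=4) 3-5(w=3) 4-6(w=2)}
step 6: add edge 4-5 (w=9); MST = {0-2(w=8) 1-3(w=8) 2-5(w=4) 3-5(w=3) 4-5(w=9) 4-6(w=2)}
step 7: add edge 1-7 (w=10); MST = {0-2(w=8) 1-3(w=8) 1-7(w=10) 2-5(w=4) 3-5(w=3) 4-5(w=9) 4-6(w=2)}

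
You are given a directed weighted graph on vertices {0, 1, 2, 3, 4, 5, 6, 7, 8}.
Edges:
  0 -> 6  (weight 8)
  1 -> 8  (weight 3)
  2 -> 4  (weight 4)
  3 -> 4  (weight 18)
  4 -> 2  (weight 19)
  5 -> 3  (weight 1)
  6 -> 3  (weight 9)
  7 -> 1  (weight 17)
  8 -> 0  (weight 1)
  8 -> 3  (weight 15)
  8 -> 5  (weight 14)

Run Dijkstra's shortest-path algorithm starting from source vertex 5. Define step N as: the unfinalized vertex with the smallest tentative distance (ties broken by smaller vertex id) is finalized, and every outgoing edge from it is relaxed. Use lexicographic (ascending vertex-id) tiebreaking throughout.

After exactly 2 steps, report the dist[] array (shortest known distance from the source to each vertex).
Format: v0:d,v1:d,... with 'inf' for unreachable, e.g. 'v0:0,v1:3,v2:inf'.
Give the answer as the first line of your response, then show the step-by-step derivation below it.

v0:inf,v1:inf,v2:inf,v3:1,v4:19,v5:0,v6:inf,v7:inf,v8:inf

step 1: dist = v0:inf,v1:inf,v2:inf,v3:1,v4:inf,v5:0,v6:inf,v7:inf,v8:inf
step 2: dist = v0:inf,v1:inf,v2:inf,v3:1,v4:19,v5:0,v6:inf,v7:inf,v8:inf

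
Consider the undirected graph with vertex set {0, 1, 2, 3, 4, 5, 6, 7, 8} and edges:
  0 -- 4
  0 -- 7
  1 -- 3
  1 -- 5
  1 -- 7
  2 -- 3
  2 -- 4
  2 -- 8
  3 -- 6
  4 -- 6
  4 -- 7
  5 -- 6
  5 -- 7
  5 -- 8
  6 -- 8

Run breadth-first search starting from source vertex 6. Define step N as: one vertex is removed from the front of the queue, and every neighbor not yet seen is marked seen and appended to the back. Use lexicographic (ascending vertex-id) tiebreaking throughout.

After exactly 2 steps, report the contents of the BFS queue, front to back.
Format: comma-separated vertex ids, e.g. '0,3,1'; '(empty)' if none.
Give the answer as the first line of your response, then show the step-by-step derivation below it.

4,5,8,1,2

step 1: dequeue 6; queue=[3,4,5,8]; order=6
step 2: dequeue 3; queue=[4,5,8,1,2]; order=6,3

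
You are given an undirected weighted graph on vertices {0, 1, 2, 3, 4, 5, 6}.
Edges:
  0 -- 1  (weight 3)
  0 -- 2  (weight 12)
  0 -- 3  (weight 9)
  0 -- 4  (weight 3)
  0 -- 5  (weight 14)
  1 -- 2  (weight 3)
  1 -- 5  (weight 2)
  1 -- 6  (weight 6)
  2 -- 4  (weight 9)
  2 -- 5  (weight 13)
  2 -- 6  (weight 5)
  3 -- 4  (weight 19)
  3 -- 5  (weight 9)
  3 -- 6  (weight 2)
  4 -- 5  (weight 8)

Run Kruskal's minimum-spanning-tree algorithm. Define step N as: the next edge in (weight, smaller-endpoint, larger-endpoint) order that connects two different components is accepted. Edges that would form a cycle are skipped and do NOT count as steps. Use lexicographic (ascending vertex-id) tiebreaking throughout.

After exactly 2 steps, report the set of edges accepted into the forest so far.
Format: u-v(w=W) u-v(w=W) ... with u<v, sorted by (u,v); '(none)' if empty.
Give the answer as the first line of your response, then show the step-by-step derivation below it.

1-5(w=2) 3-6(w=2)

step 1: add edge 1-5 (w=2); MST = {1-5(w=2)}
step 2: add edge 3-6 (w=2); MST = {1-5(w=2) 3-6(w=2)}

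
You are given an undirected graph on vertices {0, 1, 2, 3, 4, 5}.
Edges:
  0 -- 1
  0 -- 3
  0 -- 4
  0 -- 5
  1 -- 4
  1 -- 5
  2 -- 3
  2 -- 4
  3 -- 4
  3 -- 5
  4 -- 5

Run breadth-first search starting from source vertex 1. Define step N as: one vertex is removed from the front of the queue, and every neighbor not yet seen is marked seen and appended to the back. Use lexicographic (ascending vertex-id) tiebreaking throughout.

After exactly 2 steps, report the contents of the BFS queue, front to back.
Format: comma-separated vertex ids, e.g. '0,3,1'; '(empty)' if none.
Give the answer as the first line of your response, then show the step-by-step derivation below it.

4,5,3

step 1: dequeue 1; queue=[0,4,5]; order=1
step 2: dequeue 0; queue=[4,5,3]; order=1,0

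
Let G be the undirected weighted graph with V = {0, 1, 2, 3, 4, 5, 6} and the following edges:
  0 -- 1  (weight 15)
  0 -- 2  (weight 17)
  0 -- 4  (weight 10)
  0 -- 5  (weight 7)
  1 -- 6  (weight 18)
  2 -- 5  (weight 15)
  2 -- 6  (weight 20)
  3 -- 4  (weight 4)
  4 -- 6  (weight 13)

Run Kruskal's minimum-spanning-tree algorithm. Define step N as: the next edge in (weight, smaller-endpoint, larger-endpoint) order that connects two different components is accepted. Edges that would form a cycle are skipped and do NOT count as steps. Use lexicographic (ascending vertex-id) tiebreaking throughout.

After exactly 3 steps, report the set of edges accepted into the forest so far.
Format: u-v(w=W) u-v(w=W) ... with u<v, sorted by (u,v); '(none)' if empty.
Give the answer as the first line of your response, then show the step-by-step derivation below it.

0-4(w=10) 0-5(w=7) 3-4(w=4)

step 1: add edge 3-4 (w=4); MST = {3-4(w=4)}
step 2: add edge 0-5 (w=7); MST = {0-5(w=7) 3-4(w=4)}
step 3: add edge 0-4 (w=10); MST = {0-4(w=10) 0-5(w=7) 3-4(w=4)}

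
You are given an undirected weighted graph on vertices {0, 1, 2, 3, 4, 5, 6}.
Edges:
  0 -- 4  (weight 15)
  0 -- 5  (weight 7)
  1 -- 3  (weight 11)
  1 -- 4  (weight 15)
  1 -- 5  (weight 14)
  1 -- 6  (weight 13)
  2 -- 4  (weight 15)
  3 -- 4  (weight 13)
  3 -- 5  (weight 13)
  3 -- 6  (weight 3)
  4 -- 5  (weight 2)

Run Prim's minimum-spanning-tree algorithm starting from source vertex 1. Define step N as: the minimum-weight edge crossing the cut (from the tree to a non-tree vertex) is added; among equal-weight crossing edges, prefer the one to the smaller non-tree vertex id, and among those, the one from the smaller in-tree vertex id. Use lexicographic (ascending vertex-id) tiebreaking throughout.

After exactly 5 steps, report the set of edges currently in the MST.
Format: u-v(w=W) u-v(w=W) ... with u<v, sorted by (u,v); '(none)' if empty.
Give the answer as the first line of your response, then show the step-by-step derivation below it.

0-5(w=7) 1-3(w=11) 3-4(w=13) 3-6(w=3) 4-5(w=2)

step 1: add edge 1-3 (w=11); MST = {1-3(w=11)}
step 2: add edge 3-6 (w=3); MST = {1-3(w=11) 3-6(w=3)}
step 3: add edge 3-4 (w=13); MST = {1-3(w=11) 3-4(w=13) 3-6(w=3)}
step 4: add edge 4-5 (w=2); MST = {1-3(w=11) 3-4(w=13) 3-6(w=3) 4-5(w=2)}
step 5: add edge 0-5 (w=7); MST = {0-5(w=7) 1-3(w=11) 3-4(w=13) 3-6(w=3) 4-5(w=2)}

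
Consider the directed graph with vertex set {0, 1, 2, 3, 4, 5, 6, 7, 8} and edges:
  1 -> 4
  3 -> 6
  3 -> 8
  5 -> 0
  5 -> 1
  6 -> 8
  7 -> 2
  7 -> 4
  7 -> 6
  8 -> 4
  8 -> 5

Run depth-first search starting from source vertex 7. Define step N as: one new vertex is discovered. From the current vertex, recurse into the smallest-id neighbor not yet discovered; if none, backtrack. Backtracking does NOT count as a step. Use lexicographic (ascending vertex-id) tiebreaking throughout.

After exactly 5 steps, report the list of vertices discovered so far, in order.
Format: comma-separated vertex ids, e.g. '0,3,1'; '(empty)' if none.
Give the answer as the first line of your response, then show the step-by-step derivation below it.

7,2,4,6,8

step 1: discover 7; path=7; order=7
step 2: discover 2; path=7>2; order=7,2
step 3: discover 4; path=7>4; order=7,2,4
step 4: discover 6; path=7>6; order=7,2,4,6
step 5: discover 8; path=7>6>8; order=7,2,4,6,8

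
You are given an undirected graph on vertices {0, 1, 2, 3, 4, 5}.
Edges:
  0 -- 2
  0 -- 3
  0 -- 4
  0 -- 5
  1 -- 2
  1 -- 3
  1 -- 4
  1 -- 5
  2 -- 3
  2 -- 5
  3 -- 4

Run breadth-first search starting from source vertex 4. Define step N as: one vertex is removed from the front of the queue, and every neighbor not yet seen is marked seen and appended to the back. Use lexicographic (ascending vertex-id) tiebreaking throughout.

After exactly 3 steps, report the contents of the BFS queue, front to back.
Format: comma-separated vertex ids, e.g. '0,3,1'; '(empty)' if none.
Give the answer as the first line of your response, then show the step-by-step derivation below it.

3,2,5

step 1: dequeue 4; queue=[0,1,3]; order=4
step 2: dequeue 0; queue=[1,3,2,5]; order=4,0
step 3: dequeue 1; queue=[3,2,5]; order=4,0,1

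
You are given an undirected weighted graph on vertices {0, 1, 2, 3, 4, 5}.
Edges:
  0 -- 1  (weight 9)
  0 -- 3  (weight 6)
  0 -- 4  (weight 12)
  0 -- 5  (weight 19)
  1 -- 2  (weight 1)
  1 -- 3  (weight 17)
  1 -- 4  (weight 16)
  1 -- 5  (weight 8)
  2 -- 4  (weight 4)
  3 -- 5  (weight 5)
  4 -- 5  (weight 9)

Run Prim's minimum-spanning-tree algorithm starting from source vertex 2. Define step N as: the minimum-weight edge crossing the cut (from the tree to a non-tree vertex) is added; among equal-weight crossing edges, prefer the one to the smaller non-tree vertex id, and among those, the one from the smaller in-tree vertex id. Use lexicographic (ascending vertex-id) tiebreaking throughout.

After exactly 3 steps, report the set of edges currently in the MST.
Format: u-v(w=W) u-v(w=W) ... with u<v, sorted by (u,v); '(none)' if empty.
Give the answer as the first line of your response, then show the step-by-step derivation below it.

1-2(w=1) 1-5(w=8) 2-4(w=4)

step 1: add edge 1-2 (w=1); MST = {1-2(w=1)}
step 2: add edge 2-4 (w=4); MST = {1-2(w=1) 2-4(w=4)}
step 3: add edge 1-5 (w=8); MST = {1-2(w=1) 1-5(w=8) 2-4(w=4)}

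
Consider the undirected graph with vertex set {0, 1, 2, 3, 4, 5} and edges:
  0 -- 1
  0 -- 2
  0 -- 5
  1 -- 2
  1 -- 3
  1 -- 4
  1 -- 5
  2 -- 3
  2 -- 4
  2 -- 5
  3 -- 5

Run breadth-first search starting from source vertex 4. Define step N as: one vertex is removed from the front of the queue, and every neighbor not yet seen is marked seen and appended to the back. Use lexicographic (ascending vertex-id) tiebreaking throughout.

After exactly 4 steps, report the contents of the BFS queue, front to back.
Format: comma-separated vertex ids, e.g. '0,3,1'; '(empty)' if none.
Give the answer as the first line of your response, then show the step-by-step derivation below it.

3,5

step 1: dequeue 4; queue=[1,2]; order=4
step 2: dequeue 1; queue=[2,0,3,5]; order=4,1
step 3: dequeue 2; queue=[0,3,5]; order=4,1,2
step 4: dequeue 0; queue=[3,5]; order=4,1,2,0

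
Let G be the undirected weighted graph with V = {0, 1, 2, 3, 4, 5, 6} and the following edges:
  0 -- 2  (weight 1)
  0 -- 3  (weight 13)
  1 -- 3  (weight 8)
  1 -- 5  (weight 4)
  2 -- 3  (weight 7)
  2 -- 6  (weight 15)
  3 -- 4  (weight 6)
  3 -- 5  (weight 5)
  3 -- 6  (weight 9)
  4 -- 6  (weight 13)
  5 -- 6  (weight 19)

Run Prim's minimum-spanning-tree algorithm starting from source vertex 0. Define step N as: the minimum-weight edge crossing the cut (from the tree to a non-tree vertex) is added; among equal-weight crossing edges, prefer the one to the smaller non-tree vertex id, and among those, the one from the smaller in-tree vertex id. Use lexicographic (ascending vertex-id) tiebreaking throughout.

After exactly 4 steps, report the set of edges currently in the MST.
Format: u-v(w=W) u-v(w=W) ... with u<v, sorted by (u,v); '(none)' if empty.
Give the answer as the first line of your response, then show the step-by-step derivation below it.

0-2(w=1) 1-5(w=4) 2-3(w=7) 3-5(w=5)

step 1: add edge 0-2 (w=1); MST = {0-2(w=1)}
step 2: add edge 2-3 (w=7); MST = {0-2(w=1) 2-3(w=7)}
step 3: add edge 3-5 (w=5); MST = {0-2(w=1) 2-3(w=7) 3-5(w=5)}
step 4: add edge 1-5 (w=4); MST = {0-2(w=1) 1-5(w=4) 2-3(w=7) 3-5(w=5)}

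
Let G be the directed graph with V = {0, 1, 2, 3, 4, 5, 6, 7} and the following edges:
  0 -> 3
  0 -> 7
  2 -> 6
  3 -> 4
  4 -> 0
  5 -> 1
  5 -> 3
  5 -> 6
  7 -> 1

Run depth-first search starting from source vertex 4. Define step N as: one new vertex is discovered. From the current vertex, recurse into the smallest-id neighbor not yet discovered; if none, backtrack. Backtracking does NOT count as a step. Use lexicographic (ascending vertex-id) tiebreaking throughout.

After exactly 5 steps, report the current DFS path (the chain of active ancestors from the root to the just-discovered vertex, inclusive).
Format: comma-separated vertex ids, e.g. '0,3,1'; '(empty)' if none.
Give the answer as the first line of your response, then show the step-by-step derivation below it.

4,0,7,1

step 1: discover 4; path=4; order=4
step 2: discover 0; path=4>0; order=4,0
step 3: discover 3; path=4>0>3; order=4,0,3
step 4: discover 7; path=4>0>7; order=4,0,3,7
step 5: discover 1; path=4>0>7>1; order=4,0,3,7,1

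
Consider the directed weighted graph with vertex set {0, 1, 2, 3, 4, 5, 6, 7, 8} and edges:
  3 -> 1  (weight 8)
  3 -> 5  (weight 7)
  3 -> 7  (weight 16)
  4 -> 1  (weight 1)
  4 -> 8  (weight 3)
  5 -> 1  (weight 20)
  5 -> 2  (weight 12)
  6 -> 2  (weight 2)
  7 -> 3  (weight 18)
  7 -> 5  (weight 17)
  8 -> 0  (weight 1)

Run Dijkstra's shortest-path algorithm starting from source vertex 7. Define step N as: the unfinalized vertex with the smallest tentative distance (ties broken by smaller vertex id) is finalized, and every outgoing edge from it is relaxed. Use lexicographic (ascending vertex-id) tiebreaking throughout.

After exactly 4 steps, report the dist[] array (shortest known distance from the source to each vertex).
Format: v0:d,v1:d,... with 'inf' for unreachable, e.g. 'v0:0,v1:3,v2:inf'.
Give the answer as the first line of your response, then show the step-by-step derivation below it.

v0:inf,v1:26,v2:29,v3:18,v4:inf,v5:17,v6:inf,v7:0,v8:inf

step 1: dist = v0:inf,v1:inf,v2:inf,v3:18,v4:inf,v5:17,v6:inf,v7:0,v8:inf
step 2: dist = v0:inf,v1:37,v2:29,v3:18,v4:inf,v5:17,v6:inf,v7:0,v8:inf
step 3: dist = v0:inf,v1:26,v2:29,v3:18,v4:inf,v5:17,v6:inf,v7:0,v8:inf
step 4: dist = v0:inf,v1:26,v2:29,v3:18,v4:inf,v5:17,v6:inf,v7:0,v8:inf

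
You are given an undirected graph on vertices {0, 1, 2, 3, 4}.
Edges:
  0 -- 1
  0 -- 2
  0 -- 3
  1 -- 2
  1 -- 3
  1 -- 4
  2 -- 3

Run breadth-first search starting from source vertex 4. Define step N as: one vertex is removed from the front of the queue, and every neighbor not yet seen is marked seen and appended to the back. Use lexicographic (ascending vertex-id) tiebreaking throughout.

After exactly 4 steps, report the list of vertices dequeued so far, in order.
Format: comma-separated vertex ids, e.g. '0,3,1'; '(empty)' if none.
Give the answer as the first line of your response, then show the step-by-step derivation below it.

4,1,0,2

step 1: dequeue 4; queue=[1]; order=4
step 2: dequeue 1; queue=[0,2,3]; order=4,1
step 3: dequeue 0; queue=[2,3]; order=4,1,0
step 4: dequeue 2; queue=[3]; order=4,1,0,2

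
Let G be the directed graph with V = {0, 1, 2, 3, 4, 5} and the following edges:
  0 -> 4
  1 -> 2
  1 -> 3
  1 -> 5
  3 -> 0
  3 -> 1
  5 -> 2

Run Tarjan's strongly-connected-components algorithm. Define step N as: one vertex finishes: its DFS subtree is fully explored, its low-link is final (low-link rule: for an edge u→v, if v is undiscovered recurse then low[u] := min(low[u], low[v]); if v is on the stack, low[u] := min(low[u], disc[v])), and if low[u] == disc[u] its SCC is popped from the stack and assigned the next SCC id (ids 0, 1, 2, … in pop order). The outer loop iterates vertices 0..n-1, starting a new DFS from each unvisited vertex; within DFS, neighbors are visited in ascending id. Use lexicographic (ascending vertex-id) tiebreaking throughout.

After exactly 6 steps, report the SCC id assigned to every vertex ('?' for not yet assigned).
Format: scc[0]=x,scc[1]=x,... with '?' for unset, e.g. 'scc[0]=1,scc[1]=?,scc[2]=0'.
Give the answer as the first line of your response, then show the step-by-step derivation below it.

scc[0]=1,scc[1]=4,scc[2]=2,scc[3]=4,scc[4]=0,scc[5]=3

step 1: low=(low[0]=0,low[1]=?,low[2]=?,low[3]=?,low[4]=1,low[5]=?); scc=(scc[0]=?,scc[1]=?,scc[2]=?,scc[3]=?,scc[4]=0,scc[5]=?)
step 2: low=(low[0]=0,low[1]=?,low[2]=?,low[3]=?,low[4]=1,low[5]=?); scc=(scc[0]=1,scc[1]=?,scc[2]=?,scc[3]=?,scc[4]=0,scc[5]=?)
step 3: low=(low[0]=0,low[1]=2,low[2]=3,low[3]=?,low[4]=1,low[5]=?); scc=(scc[0]=1,scc[1]=?,scc[2]=2,scc[3]=?,scc[4]=0,scc[5]=?)
step 4: low=(low[0]=0,low[1]=2,low[2]=3,low[3]=2,low[4]=1,low[5]=?); scc=(scc[0]=1,scc[1]=?,scc[2]=2,scc[3]=?,scc[4]=0,scc[5]=?)
step 5: low=(low[0]=0,low[1]=2,low[2]=3,low[3]=2,low[4]=1,low[5]=5); scc=(scc[0]=1,scc[1]=?,scc[2]=2,scc[3]=?,scc[4]=0,scc[5]=3)
step 6: low=(low[0]=0,low[1]=2,low[2]=3,low[3]=2,low[4]=1,low[5]=5); scc=(scc[0]=1,scc[1]=4,scc[2]=2,scc[3]=4,scc[4]=0,scc[5]=3)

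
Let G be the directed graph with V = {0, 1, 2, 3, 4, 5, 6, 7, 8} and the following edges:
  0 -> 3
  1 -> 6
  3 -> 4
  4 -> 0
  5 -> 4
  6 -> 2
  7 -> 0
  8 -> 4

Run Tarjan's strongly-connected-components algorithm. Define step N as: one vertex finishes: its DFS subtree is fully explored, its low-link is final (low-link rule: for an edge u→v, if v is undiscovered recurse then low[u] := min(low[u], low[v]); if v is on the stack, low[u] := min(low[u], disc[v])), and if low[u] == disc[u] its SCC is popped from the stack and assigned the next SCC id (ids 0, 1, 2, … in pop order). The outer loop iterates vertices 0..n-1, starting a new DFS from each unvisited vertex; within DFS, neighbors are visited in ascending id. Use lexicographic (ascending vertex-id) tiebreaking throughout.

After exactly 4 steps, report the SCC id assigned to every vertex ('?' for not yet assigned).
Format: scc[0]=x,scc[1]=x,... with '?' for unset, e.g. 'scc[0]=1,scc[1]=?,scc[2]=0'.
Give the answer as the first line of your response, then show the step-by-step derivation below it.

scc[0]=0,scc[1]=?,scc[2]=1,scc[3]=0,scc[4]=0,scc[5]=?,scc[6]=?,scc[7]=?,scc[8]=?

step 1: low=(low[0]=0,low[1]=?,low[2]=?,low[3]=1,low[4]=0,low[5]=?,low[6]=?,low[7]=?,low[8]=?); scc=(scc[0]=?,scc[1]=?,scc[2]=?,scc[3]=?,scc[4]=?,scc[5]=?,scc[6]=?,scc[7]=?,scc[8]=?)
step 2: low=(low[0]=0,low[1]=?,low[2]=?,low[3]=0,low[4]=0,low[5]=?,low[6]=?,low[7]=?,low[8]=?); scc=(scc[0]=?,scc[1]=?,scc[2]=?,scc[3]=?,scc[4]=?,scc[5]=?,scc[6]=?,scc[7]=?,scc[8]=?)
step 3: low=(low[0]=0,low[1]=?,low[2]=?,low[3]=0,low[4]=0,low[5]=?,low[6]=?,low[7]=?,low[8]=?); scc=(scc[0]=0,scc[1]=?,scc[2]=?,scc[3]=0,scc[4]=0,scc[5]=?,scc[6]=?,scc[7]=?,scc[8]=?)
step 4: low=(low[0]=0,low[1]=3,low[2]=5,low[3]=0,low[4]=0,low[5]=?,low[6]=4,low[7]=?,low[8]=?); scc=(scc[0]=0,scc[1]=?,scc[2]=1,scc[3]=0,scc[4]=0,scc[5]=?,scc[6]=?,scc[7]=?,scc[8]=?)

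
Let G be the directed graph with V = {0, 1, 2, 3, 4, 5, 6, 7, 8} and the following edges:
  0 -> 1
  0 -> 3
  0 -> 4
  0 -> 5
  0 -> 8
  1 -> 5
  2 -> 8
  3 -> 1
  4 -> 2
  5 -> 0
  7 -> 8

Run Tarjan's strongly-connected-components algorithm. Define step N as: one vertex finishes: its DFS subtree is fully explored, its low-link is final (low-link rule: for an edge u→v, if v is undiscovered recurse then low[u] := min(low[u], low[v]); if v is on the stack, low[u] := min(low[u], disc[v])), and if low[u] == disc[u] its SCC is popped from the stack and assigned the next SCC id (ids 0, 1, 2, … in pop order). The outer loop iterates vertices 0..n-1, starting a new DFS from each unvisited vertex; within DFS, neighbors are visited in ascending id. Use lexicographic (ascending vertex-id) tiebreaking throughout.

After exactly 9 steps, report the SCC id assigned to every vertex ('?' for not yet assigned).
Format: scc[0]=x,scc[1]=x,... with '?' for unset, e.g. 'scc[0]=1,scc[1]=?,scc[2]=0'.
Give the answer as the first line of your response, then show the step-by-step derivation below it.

scc[0]=3,scc[1]=3,scc[2]=1,scc[3]=3,scc[4]=2,scc[5]=3,scc[6]=4,scc[7]=5,scc[8]=0

step 1: low=(low[0]=0,low[1]=1,low[2]=?,low[3]=?,low[4]=?,low[5]=0,low[6]=?,low[7]=?,low[8]=?); scc=(scc[0]=?,scc[1]=?,scc[2]=?,scc[3]=?,scc[4]=?,scc[5]=?,scc[6]=?,scc[7]=?,scc[8]=?)
step 2: low=(low[0]=0,low[1]=0,low[2]=?,low[3]=?,low[4]=?,low[5]=0,low[6]=?,low[7]=?,low[8]=?); scc=(scc[0]=?,scc[1]=?,scc[2]=?,scc[3]=?,scc[4]=?,scc[5]=?,scc[6]=?,scc[7]=?,scc[8]=?)
step 3: low=(low[0]=0,low[1]=0,low[2]=?,low[3]=1,low[4]=?,low[5]=0,low[6]=?,low[7]=?,low[8]=?); scc=(scc[0]=?,scc[1]=?,scc[2]=?,scc[3]=?,scc[4]=?,scc[5]=?,scc[6]=?,scc[7]=?,scc[8]=?)
step 4: low=(low[0]=0,low[1]=0,low[2]=5,low[3]=1,low[4]=4,low[5]=0,low[6]=?,low[7]=?,low[8]=6); scc=(scc[0]=?,scc[1]=?,scc[2]=?,scc[3]=?,scc[4]=?,scc[5]=?,scc[6]=?,scc[7]=?,scc[8]=0)
step 5: low=(low[0]=0,low[1]=0,low[2]=5,low[3]=1,low[4]=4,low[5]=0,low[6]=?,low[7]=?,low[8]=6); scc=(scc[0]=?,scc[1]=?,scc[2]=1,scc[3]=?,scc[4]=?,scc[5]=?,scc[6]=?,scc[7]=?,scc[8]=0)
step 6: low=(low[0]=0,low[1]=0,low[2]=5,low[3]=1,low[4]=4,low[5]=0,low[6]=?,low[7]=?,low[8]=6); scc=(scc[0]=?,scc[1]=?,scc[2]=1,scc[3]=?,scc[4]=2,scc[5]=?,scc[6]=?,scc[7]=?,scc[8]=0)
step 7: low=(low[0]=0,low[1]=0,low[2]=5,low[3]=1,low[4]=4,low[5]=0,low[6]=?,low[7]=?,low[8]=6); scc=(scc[0]=3,scc[1]=3,scc[2]=1,scc[3]=3,scc[4]=2,scc[5]=3,scc[6]=?,scc[7]=?,scc[8]=0)
step 8: low=(low[0]=0,low[1]=0,low[2]=5,low[3]=1,low[4]=4,low[5]=0,low[6]=7,low[7]=?,low[8]=6); scc=(scc[0]=3,scc[1]=3,scc[2]=1,scc[3]=3,scc[4]=2,scc[5]=3,scc[6]=4,scc[7]=?,scc[8]=0)
step 9: low=(low[0]=0,low[1]=0,low[2]=5,low[3]=1,low[4]=4,low[5]=0,low[6]=7,low[7]=8,low[8]=6); scc=(scc[0]=3,scc[1]=3,scc[2]=1,scc[3]=3,scc[4]=2,scc[5]=3,scc[6]=4,scc[7]=5,scc[8]=0)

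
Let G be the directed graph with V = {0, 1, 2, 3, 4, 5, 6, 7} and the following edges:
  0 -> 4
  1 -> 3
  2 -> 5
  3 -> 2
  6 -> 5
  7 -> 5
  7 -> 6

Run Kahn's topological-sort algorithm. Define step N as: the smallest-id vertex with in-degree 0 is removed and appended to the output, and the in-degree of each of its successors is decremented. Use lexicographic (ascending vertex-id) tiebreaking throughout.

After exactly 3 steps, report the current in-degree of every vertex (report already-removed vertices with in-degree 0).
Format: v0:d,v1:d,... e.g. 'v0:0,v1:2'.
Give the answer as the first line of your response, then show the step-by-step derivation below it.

v0:0,v1:0,v2:0,v3:0,v4:0,v5:3,v6:1,v7:0

step 1: output 0; order=[0]; indeg=(0,0,1,1,0,3,1,0)
step 2: output 1; order=[0,1]; indeg=(0,0,1,0,0,3,1,0)
step 3: output 3; order=[0,1,3]; indeg=(0,0,0,0,0,3,1,0)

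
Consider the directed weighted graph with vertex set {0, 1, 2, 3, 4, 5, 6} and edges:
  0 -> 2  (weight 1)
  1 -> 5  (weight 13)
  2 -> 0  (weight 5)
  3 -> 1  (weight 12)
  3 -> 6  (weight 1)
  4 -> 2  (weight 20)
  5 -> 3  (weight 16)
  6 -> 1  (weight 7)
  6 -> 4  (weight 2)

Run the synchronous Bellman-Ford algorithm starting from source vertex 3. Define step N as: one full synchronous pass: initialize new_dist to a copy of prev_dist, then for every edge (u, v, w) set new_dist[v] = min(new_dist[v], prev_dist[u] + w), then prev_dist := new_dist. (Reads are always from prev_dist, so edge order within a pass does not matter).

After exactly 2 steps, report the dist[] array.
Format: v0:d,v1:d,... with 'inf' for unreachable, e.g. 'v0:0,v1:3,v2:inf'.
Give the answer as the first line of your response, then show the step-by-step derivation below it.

v0:inf,v1:8,v2:inf,v3:0,v4:3,v5:25,v6:1

step 1: dist = v0:inf,v1:12,v2:inf,v3:0,v4:inf,v5:inf,v6:1
step 2: dist = v0:inf,v1:8,v2:inf,v3:0,v4:3,v5:25,v6:1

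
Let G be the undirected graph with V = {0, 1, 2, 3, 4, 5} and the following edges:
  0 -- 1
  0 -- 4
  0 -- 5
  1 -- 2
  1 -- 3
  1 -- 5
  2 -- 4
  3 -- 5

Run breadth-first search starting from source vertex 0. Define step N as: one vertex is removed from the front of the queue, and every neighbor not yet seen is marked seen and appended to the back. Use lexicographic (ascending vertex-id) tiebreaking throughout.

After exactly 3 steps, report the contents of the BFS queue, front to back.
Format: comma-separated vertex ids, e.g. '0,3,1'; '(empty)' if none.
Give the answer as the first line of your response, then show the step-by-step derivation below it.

5,2,3

step 1: dequeue 0; queue=[1,4,5]; order=0
step 2: dequeue 1; queue=[4,5,2,3]; order=0,1
step 3: dequeue 4; queue=[5,2,3]; order=0,1,4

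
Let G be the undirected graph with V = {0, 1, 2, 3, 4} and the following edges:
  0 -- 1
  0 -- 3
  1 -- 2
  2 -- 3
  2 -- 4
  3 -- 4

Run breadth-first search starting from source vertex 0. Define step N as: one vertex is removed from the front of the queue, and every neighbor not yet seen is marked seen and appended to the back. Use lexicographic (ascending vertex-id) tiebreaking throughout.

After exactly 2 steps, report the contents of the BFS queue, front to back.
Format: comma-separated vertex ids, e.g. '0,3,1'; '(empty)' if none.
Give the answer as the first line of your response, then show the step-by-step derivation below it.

3,2

step 1: dequeue 0; queue=[1,3]; order=0
step 2: dequeue 1; queue=[3,2]; order=0,1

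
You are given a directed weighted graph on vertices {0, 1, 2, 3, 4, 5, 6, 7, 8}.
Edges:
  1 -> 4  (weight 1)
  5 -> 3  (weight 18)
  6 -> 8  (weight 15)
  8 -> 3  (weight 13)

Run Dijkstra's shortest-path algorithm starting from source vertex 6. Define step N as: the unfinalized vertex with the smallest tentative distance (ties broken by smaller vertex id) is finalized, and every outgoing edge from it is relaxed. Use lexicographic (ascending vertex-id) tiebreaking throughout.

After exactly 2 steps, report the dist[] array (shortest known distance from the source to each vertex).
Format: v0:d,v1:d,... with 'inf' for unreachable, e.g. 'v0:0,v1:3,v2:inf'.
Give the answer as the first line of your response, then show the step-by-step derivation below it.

v0:inf,v1:inf,v2:inf,v3:28,v4:inf,v5:inf,v6:0,v7:inf,v8:15

step 1: dist = v0:inf,v1:inf,v2:inf,v3:inf,v4:inf,v5:inf,v6:0,v7:inf,v8:15
step 2: dist = v0:inf,v1:inf,v2:inf,v3:28,v4:inf,v5:inf,v6:0,v7:inf,v8:15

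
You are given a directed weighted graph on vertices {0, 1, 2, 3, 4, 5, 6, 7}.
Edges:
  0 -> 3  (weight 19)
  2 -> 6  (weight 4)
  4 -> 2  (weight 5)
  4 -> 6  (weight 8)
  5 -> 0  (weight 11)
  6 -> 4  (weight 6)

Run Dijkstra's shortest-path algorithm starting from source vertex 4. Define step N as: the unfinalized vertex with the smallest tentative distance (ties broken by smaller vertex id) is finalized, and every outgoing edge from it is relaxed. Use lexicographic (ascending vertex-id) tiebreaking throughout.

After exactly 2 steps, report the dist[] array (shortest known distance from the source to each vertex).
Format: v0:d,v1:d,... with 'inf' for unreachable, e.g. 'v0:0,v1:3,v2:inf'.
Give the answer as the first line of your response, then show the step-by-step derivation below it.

v0:inf,v1:inf,v2:5,v3:inf,v4:0,v5:inf,v6:8,v7:inf

step 1: dist = v0:inf,v1:inf,v2:5,v3:inf,v4:0,v5:inf,v6:8,v7:inf
step 2: dist = v0:inf,v1:inf,v2:5,v3:inf,v4:0,v5:inf,v6:8,v7:inf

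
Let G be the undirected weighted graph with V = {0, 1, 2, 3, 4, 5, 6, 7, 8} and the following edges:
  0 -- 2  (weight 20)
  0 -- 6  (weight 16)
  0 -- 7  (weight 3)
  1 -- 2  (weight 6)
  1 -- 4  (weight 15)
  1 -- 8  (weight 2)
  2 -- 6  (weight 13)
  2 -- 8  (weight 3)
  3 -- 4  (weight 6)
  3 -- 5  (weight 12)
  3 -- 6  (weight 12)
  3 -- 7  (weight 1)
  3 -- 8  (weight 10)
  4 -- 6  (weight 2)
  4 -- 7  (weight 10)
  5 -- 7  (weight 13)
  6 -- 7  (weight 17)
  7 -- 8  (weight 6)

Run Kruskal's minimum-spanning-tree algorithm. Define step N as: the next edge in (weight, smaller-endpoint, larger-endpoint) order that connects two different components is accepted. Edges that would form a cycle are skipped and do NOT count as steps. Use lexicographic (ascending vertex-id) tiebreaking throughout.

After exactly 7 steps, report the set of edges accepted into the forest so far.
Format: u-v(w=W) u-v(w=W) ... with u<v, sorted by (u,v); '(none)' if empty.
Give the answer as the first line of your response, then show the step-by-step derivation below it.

0-7(w=3) 1-8(w=2) 2-8(w=3) 3-4(w=6) 3-7(w=1) 4-6(w=2) 7-8(w=6)

step 1: add edge 3-7 (w=1); MST = {3-7(w=1)}
step 2: add edge 1-8 (w=2); MST = {1-8(w=2) 3-7(w=1)}
step 3: add edge 4-6 (w=2); MST = {1-8(w=2) 3-7(w=1) 4-6(w=2)}
step 4: add edge 0-7 (w=3); MST = {0-7(w=3) 1-8(w=2) 3-7(w=1) 4-6(w=2)}
step 5: add edge 2-8 (w=3); MST = {0-7(w=3) 1-8(w=2) 2-8(w=3) 3-7(w=1) 4-6(w=2)}
step 6: add edge 3-4 (w=6); MST = {0-7(w=3) 1-8(w=2) 2-8(w=3) 3-4(w=6) 3-7(w=1) 4-6(w=2)}
step 7: add edge 7-8 (w=6); MST = {0-7(w=3) 1-8(w=2) 2-8(w=3) 3-4(w=6) 3-7(w=1) 4-6(w=2) 7-8(w=6)}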